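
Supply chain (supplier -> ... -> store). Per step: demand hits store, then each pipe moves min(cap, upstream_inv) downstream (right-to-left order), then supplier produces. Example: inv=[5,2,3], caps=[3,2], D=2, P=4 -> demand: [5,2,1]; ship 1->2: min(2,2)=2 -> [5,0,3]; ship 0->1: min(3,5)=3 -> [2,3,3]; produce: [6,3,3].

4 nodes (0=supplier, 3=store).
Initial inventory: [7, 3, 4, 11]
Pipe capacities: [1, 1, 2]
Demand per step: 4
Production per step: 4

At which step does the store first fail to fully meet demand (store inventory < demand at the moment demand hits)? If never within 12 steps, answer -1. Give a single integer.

Step 1: demand=4,sold=4 ship[2->3]=2 ship[1->2]=1 ship[0->1]=1 prod=4 -> [10 3 3 9]
Step 2: demand=4,sold=4 ship[2->3]=2 ship[1->2]=1 ship[0->1]=1 prod=4 -> [13 3 2 7]
Step 3: demand=4,sold=4 ship[2->3]=2 ship[1->2]=1 ship[0->1]=1 prod=4 -> [16 3 1 5]
Step 4: demand=4,sold=4 ship[2->3]=1 ship[1->2]=1 ship[0->1]=1 prod=4 -> [19 3 1 2]
Step 5: demand=4,sold=2 ship[2->3]=1 ship[1->2]=1 ship[0->1]=1 prod=4 -> [22 3 1 1]
Step 6: demand=4,sold=1 ship[2->3]=1 ship[1->2]=1 ship[0->1]=1 prod=4 -> [25 3 1 1]
Step 7: demand=4,sold=1 ship[2->3]=1 ship[1->2]=1 ship[0->1]=1 prod=4 -> [28 3 1 1]
Step 8: demand=4,sold=1 ship[2->3]=1 ship[1->2]=1 ship[0->1]=1 prod=4 -> [31 3 1 1]
Step 9: demand=4,sold=1 ship[2->3]=1 ship[1->2]=1 ship[0->1]=1 prod=4 -> [34 3 1 1]
Step 10: demand=4,sold=1 ship[2->3]=1 ship[1->2]=1 ship[0->1]=1 prod=4 -> [37 3 1 1]
Step 11: demand=4,sold=1 ship[2->3]=1 ship[1->2]=1 ship[0->1]=1 prod=4 -> [40 3 1 1]
Step 12: demand=4,sold=1 ship[2->3]=1 ship[1->2]=1 ship[0->1]=1 prod=4 -> [43 3 1 1]
First stockout at step 5

5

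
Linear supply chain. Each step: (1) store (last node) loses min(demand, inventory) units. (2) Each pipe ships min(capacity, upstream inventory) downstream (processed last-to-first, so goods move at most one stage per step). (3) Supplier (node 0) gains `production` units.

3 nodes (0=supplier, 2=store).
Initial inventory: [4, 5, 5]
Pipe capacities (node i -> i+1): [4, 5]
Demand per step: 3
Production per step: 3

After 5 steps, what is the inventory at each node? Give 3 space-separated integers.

Step 1: demand=3,sold=3 ship[1->2]=5 ship[0->1]=4 prod=3 -> inv=[3 4 7]
Step 2: demand=3,sold=3 ship[1->2]=4 ship[0->1]=3 prod=3 -> inv=[3 3 8]
Step 3: demand=3,sold=3 ship[1->2]=3 ship[0->1]=3 prod=3 -> inv=[3 3 8]
Step 4: demand=3,sold=3 ship[1->2]=3 ship[0->1]=3 prod=3 -> inv=[3 3 8]
Step 5: demand=3,sold=3 ship[1->2]=3 ship[0->1]=3 prod=3 -> inv=[3 3 8]

3 3 8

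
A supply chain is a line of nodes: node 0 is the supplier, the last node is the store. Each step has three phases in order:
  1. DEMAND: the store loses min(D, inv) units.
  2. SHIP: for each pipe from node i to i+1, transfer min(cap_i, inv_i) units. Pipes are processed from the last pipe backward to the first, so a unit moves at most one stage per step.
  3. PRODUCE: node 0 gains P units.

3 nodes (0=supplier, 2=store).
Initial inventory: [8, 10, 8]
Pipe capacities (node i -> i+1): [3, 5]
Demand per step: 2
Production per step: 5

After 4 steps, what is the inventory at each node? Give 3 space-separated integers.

Step 1: demand=2,sold=2 ship[1->2]=5 ship[0->1]=3 prod=5 -> inv=[10 8 11]
Step 2: demand=2,sold=2 ship[1->2]=5 ship[0->1]=3 prod=5 -> inv=[12 6 14]
Step 3: demand=2,sold=2 ship[1->2]=5 ship[0->1]=3 prod=5 -> inv=[14 4 17]
Step 4: demand=2,sold=2 ship[1->2]=4 ship[0->1]=3 prod=5 -> inv=[16 3 19]

16 3 19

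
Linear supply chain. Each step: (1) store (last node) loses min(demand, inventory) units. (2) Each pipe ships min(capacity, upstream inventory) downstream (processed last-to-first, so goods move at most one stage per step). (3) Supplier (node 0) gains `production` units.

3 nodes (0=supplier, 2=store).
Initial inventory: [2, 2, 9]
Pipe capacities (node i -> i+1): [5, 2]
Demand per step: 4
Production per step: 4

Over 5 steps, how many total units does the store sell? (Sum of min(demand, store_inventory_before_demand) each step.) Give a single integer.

Step 1: sold=4 (running total=4) -> [4 2 7]
Step 2: sold=4 (running total=8) -> [4 4 5]
Step 3: sold=4 (running total=12) -> [4 6 3]
Step 4: sold=3 (running total=15) -> [4 8 2]
Step 5: sold=2 (running total=17) -> [4 10 2]

Answer: 17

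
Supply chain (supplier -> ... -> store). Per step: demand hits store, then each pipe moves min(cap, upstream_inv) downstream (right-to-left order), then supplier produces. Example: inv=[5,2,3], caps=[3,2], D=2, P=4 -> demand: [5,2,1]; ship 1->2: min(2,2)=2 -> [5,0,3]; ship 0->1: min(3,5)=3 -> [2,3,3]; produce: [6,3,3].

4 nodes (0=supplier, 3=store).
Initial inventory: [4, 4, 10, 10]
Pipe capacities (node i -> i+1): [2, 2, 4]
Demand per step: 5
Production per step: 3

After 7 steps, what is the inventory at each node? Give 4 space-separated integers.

Step 1: demand=5,sold=5 ship[2->3]=4 ship[1->2]=2 ship[0->1]=2 prod=3 -> inv=[5 4 8 9]
Step 2: demand=5,sold=5 ship[2->3]=4 ship[1->2]=2 ship[0->1]=2 prod=3 -> inv=[6 4 6 8]
Step 3: demand=5,sold=5 ship[2->3]=4 ship[1->2]=2 ship[0->1]=2 prod=3 -> inv=[7 4 4 7]
Step 4: demand=5,sold=5 ship[2->3]=4 ship[1->2]=2 ship[0->1]=2 prod=3 -> inv=[8 4 2 6]
Step 5: demand=5,sold=5 ship[2->3]=2 ship[1->2]=2 ship[0->1]=2 prod=3 -> inv=[9 4 2 3]
Step 6: demand=5,sold=3 ship[2->3]=2 ship[1->2]=2 ship[0->1]=2 prod=3 -> inv=[10 4 2 2]
Step 7: demand=5,sold=2 ship[2->3]=2 ship[1->2]=2 ship[0->1]=2 prod=3 -> inv=[11 4 2 2]

11 4 2 2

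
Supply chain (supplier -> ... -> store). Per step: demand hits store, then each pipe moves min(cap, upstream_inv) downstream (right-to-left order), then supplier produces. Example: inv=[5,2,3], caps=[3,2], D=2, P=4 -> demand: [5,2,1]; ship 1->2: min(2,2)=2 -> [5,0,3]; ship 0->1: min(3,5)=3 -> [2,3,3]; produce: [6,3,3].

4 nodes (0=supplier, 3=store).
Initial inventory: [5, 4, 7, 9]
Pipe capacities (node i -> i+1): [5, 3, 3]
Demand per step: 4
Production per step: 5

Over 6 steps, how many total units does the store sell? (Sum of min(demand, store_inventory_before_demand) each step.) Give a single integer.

Step 1: sold=4 (running total=4) -> [5 6 7 8]
Step 2: sold=4 (running total=8) -> [5 8 7 7]
Step 3: sold=4 (running total=12) -> [5 10 7 6]
Step 4: sold=4 (running total=16) -> [5 12 7 5]
Step 5: sold=4 (running total=20) -> [5 14 7 4]
Step 6: sold=4 (running total=24) -> [5 16 7 3]

Answer: 24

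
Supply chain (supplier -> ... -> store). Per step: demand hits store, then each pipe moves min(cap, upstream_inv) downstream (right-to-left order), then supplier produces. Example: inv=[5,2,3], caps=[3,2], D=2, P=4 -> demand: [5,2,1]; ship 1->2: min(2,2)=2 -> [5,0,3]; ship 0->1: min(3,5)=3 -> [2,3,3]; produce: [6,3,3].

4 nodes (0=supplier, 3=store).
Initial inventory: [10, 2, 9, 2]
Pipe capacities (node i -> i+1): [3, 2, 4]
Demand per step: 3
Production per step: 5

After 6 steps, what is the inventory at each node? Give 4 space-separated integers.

Step 1: demand=3,sold=2 ship[2->3]=4 ship[1->2]=2 ship[0->1]=3 prod=5 -> inv=[12 3 7 4]
Step 2: demand=3,sold=3 ship[2->3]=4 ship[1->2]=2 ship[0->1]=3 prod=5 -> inv=[14 4 5 5]
Step 3: demand=3,sold=3 ship[2->3]=4 ship[1->2]=2 ship[0->1]=3 prod=5 -> inv=[16 5 3 6]
Step 4: demand=3,sold=3 ship[2->3]=3 ship[1->2]=2 ship[0->1]=3 prod=5 -> inv=[18 6 2 6]
Step 5: demand=3,sold=3 ship[2->3]=2 ship[1->2]=2 ship[0->1]=3 prod=5 -> inv=[20 7 2 5]
Step 6: demand=3,sold=3 ship[2->3]=2 ship[1->2]=2 ship[0->1]=3 prod=5 -> inv=[22 8 2 4]

22 8 2 4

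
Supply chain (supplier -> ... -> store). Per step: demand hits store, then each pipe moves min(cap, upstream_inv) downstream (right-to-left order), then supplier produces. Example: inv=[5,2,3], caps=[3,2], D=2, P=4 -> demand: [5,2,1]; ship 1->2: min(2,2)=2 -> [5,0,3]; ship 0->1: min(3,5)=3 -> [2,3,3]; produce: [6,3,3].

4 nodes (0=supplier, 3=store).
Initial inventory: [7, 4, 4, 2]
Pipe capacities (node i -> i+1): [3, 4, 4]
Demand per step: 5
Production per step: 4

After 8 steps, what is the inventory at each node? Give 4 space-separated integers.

Step 1: demand=5,sold=2 ship[2->3]=4 ship[1->2]=4 ship[0->1]=3 prod=4 -> inv=[8 3 4 4]
Step 2: demand=5,sold=4 ship[2->3]=4 ship[1->2]=3 ship[0->1]=3 prod=4 -> inv=[9 3 3 4]
Step 3: demand=5,sold=4 ship[2->3]=3 ship[1->2]=3 ship[0->1]=3 prod=4 -> inv=[10 3 3 3]
Step 4: demand=5,sold=3 ship[2->3]=3 ship[1->2]=3 ship[0->1]=3 prod=4 -> inv=[11 3 3 3]
Step 5: demand=5,sold=3 ship[2->3]=3 ship[1->2]=3 ship[0->1]=3 prod=4 -> inv=[12 3 3 3]
Step 6: demand=5,sold=3 ship[2->3]=3 ship[1->2]=3 ship[0->1]=3 prod=4 -> inv=[13 3 3 3]
Step 7: demand=5,sold=3 ship[2->3]=3 ship[1->2]=3 ship[0->1]=3 prod=4 -> inv=[14 3 3 3]
Step 8: demand=5,sold=3 ship[2->3]=3 ship[1->2]=3 ship[0->1]=3 prod=4 -> inv=[15 3 3 3]

15 3 3 3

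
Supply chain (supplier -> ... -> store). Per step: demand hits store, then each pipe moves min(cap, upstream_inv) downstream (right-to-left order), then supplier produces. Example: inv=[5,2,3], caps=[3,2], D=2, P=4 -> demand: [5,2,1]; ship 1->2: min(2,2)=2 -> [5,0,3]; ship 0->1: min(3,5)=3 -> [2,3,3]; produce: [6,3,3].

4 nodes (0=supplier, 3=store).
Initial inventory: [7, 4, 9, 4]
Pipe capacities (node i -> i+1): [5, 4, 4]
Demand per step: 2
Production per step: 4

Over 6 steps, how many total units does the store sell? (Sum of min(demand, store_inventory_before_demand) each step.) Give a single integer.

Step 1: sold=2 (running total=2) -> [6 5 9 6]
Step 2: sold=2 (running total=4) -> [5 6 9 8]
Step 3: sold=2 (running total=6) -> [4 7 9 10]
Step 4: sold=2 (running total=8) -> [4 7 9 12]
Step 5: sold=2 (running total=10) -> [4 7 9 14]
Step 6: sold=2 (running total=12) -> [4 7 9 16]

Answer: 12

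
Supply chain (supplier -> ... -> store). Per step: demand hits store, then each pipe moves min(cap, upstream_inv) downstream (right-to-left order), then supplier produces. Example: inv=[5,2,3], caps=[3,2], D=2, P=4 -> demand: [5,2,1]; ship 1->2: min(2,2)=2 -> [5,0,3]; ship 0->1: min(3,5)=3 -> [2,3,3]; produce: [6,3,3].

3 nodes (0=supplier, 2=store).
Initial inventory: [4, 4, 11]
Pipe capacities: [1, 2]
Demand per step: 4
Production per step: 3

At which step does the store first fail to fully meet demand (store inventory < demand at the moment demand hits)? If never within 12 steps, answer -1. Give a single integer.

Step 1: demand=4,sold=4 ship[1->2]=2 ship[0->1]=1 prod=3 -> [6 3 9]
Step 2: demand=4,sold=4 ship[1->2]=2 ship[0->1]=1 prod=3 -> [8 2 7]
Step 3: demand=4,sold=4 ship[1->2]=2 ship[0->1]=1 prod=3 -> [10 1 5]
Step 4: demand=4,sold=4 ship[1->2]=1 ship[0->1]=1 prod=3 -> [12 1 2]
Step 5: demand=4,sold=2 ship[1->2]=1 ship[0->1]=1 prod=3 -> [14 1 1]
Step 6: demand=4,sold=1 ship[1->2]=1 ship[0->1]=1 prod=3 -> [16 1 1]
Step 7: demand=4,sold=1 ship[1->2]=1 ship[0->1]=1 prod=3 -> [18 1 1]
Step 8: demand=4,sold=1 ship[1->2]=1 ship[0->1]=1 prod=3 -> [20 1 1]
Step 9: demand=4,sold=1 ship[1->2]=1 ship[0->1]=1 prod=3 -> [22 1 1]
Step 10: demand=4,sold=1 ship[1->2]=1 ship[0->1]=1 prod=3 -> [24 1 1]
Step 11: demand=4,sold=1 ship[1->2]=1 ship[0->1]=1 prod=3 -> [26 1 1]
Step 12: demand=4,sold=1 ship[1->2]=1 ship[0->1]=1 prod=3 -> [28 1 1]
First stockout at step 5

5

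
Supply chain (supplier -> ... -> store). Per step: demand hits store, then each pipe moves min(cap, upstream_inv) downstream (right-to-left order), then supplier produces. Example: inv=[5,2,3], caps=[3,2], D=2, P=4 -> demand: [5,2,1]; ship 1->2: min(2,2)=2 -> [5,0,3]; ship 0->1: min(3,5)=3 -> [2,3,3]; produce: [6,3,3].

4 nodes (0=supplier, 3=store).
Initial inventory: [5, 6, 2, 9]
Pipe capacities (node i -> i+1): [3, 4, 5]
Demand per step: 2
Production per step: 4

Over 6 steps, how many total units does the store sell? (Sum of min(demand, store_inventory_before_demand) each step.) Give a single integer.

Step 1: sold=2 (running total=2) -> [6 5 4 9]
Step 2: sold=2 (running total=4) -> [7 4 4 11]
Step 3: sold=2 (running total=6) -> [8 3 4 13]
Step 4: sold=2 (running total=8) -> [9 3 3 15]
Step 5: sold=2 (running total=10) -> [10 3 3 16]
Step 6: sold=2 (running total=12) -> [11 3 3 17]

Answer: 12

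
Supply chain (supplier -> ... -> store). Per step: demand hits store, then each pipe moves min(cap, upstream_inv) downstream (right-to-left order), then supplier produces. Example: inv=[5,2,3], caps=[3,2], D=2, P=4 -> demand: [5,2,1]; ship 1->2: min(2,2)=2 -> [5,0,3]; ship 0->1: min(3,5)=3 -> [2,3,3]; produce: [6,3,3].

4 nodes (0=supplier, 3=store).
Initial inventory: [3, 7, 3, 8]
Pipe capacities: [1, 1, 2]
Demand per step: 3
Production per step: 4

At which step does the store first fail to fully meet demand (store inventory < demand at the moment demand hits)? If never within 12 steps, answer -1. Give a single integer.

Step 1: demand=3,sold=3 ship[2->3]=2 ship[1->2]=1 ship[0->1]=1 prod=4 -> [6 7 2 7]
Step 2: demand=3,sold=3 ship[2->3]=2 ship[1->2]=1 ship[0->1]=1 prod=4 -> [9 7 1 6]
Step 3: demand=3,sold=3 ship[2->3]=1 ship[1->2]=1 ship[0->1]=1 prod=4 -> [12 7 1 4]
Step 4: demand=3,sold=3 ship[2->3]=1 ship[1->2]=1 ship[0->1]=1 prod=4 -> [15 7 1 2]
Step 5: demand=3,sold=2 ship[2->3]=1 ship[1->2]=1 ship[0->1]=1 prod=4 -> [18 7 1 1]
Step 6: demand=3,sold=1 ship[2->3]=1 ship[1->2]=1 ship[0->1]=1 prod=4 -> [21 7 1 1]
Step 7: demand=3,sold=1 ship[2->3]=1 ship[1->2]=1 ship[0->1]=1 prod=4 -> [24 7 1 1]
Step 8: demand=3,sold=1 ship[2->3]=1 ship[1->2]=1 ship[0->1]=1 prod=4 -> [27 7 1 1]
Step 9: demand=3,sold=1 ship[2->3]=1 ship[1->2]=1 ship[0->1]=1 prod=4 -> [30 7 1 1]
Step 10: demand=3,sold=1 ship[2->3]=1 ship[1->2]=1 ship[0->1]=1 prod=4 -> [33 7 1 1]
Step 11: demand=3,sold=1 ship[2->3]=1 ship[1->2]=1 ship[0->1]=1 prod=4 -> [36 7 1 1]
Step 12: demand=3,sold=1 ship[2->3]=1 ship[1->2]=1 ship[0->1]=1 prod=4 -> [39 7 1 1]
First stockout at step 5

5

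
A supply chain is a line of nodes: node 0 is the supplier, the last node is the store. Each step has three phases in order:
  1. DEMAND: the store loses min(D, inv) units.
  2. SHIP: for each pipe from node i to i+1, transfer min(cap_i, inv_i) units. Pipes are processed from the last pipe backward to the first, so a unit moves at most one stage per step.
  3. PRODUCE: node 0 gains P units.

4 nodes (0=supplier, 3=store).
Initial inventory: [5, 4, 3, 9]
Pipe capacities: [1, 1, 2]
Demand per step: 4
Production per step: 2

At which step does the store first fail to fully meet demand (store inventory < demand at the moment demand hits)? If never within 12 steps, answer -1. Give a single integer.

Step 1: demand=4,sold=4 ship[2->3]=2 ship[1->2]=1 ship[0->1]=1 prod=2 -> [6 4 2 7]
Step 2: demand=4,sold=4 ship[2->3]=2 ship[1->2]=1 ship[0->1]=1 prod=2 -> [7 4 1 5]
Step 3: demand=4,sold=4 ship[2->3]=1 ship[1->2]=1 ship[0->1]=1 prod=2 -> [8 4 1 2]
Step 4: demand=4,sold=2 ship[2->3]=1 ship[1->2]=1 ship[0->1]=1 prod=2 -> [9 4 1 1]
Step 5: demand=4,sold=1 ship[2->3]=1 ship[1->2]=1 ship[0->1]=1 prod=2 -> [10 4 1 1]
Step 6: demand=4,sold=1 ship[2->3]=1 ship[1->2]=1 ship[0->1]=1 prod=2 -> [11 4 1 1]
Step 7: demand=4,sold=1 ship[2->3]=1 ship[1->2]=1 ship[0->1]=1 prod=2 -> [12 4 1 1]
Step 8: demand=4,sold=1 ship[2->3]=1 ship[1->2]=1 ship[0->1]=1 prod=2 -> [13 4 1 1]
Step 9: demand=4,sold=1 ship[2->3]=1 ship[1->2]=1 ship[0->1]=1 prod=2 -> [14 4 1 1]
Step 10: demand=4,sold=1 ship[2->3]=1 ship[1->2]=1 ship[0->1]=1 prod=2 -> [15 4 1 1]
Step 11: demand=4,sold=1 ship[2->3]=1 ship[1->2]=1 ship[0->1]=1 prod=2 -> [16 4 1 1]
Step 12: demand=4,sold=1 ship[2->3]=1 ship[1->2]=1 ship[0->1]=1 prod=2 -> [17 4 1 1]
First stockout at step 4

4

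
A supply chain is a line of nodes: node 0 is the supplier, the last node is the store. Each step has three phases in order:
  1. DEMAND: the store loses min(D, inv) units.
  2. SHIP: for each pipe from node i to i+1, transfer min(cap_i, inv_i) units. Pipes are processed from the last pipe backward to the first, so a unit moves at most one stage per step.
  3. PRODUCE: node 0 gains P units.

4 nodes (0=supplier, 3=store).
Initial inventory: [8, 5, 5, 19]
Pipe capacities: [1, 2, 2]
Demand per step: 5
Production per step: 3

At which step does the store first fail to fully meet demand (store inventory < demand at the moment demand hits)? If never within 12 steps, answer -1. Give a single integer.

Step 1: demand=5,sold=5 ship[2->3]=2 ship[1->2]=2 ship[0->1]=1 prod=3 -> [10 4 5 16]
Step 2: demand=5,sold=5 ship[2->3]=2 ship[1->2]=2 ship[0->1]=1 prod=3 -> [12 3 5 13]
Step 3: demand=5,sold=5 ship[2->3]=2 ship[1->2]=2 ship[0->1]=1 prod=3 -> [14 2 5 10]
Step 4: demand=5,sold=5 ship[2->3]=2 ship[1->2]=2 ship[0->1]=1 prod=3 -> [16 1 5 7]
Step 5: demand=5,sold=5 ship[2->3]=2 ship[1->2]=1 ship[0->1]=1 prod=3 -> [18 1 4 4]
Step 6: demand=5,sold=4 ship[2->3]=2 ship[1->2]=1 ship[0->1]=1 prod=3 -> [20 1 3 2]
Step 7: demand=5,sold=2 ship[2->3]=2 ship[1->2]=1 ship[0->1]=1 prod=3 -> [22 1 2 2]
Step 8: demand=5,sold=2 ship[2->3]=2 ship[1->2]=1 ship[0->1]=1 prod=3 -> [24 1 1 2]
Step 9: demand=5,sold=2 ship[2->3]=1 ship[1->2]=1 ship[0->1]=1 prod=3 -> [26 1 1 1]
Step 10: demand=5,sold=1 ship[2->3]=1 ship[1->2]=1 ship[0->1]=1 prod=3 -> [28 1 1 1]
Step 11: demand=5,sold=1 ship[2->3]=1 ship[1->2]=1 ship[0->1]=1 prod=3 -> [30 1 1 1]
Step 12: demand=5,sold=1 ship[2->3]=1 ship[1->2]=1 ship[0->1]=1 prod=3 -> [32 1 1 1]
First stockout at step 6

6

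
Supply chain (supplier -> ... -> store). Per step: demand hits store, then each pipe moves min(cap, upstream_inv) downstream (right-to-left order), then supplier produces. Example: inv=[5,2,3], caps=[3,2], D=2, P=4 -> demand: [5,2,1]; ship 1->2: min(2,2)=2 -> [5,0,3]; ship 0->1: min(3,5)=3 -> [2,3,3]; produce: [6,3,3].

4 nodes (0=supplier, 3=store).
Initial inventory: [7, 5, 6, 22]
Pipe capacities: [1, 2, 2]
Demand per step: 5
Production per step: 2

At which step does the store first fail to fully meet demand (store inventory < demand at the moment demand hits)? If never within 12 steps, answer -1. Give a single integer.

Step 1: demand=5,sold=5 ship[2->3]=2 ship[1->2]=2 ship[0->1]=1 prod=2 -> [8 4 6 19]
Step 2: demand=5,sold=5 ship[2->3]=2 ship[1->2]=2 ship[0->1]=1 prod=2 -> [9 3 6 16]
Step 3: demand=5,sold=5 ship[2->3]=2 ship[1->2]=2 ship[0->1]=1 prod=2 -> [10 2 6 13]
Step 4: demand=5,sold=5 ship[2->3]=2 ship[1->2]=2 ship[0->1]=1 prod=2 -> [11 1 6 10]
Step 5: demand=5,sold=5 ship[2->3]=2 ship[1->2]=1 ship[0->1]=1 prod=2 -> [12 1 5 7]
Step 6: demand=5,sold=5 ship[2->3]=2 ship[1->2]=1 ship[0->1]=1 prod=2 -> [13 1 4 4]
Step 7: demand=5,sold=4 ship[2->3]=2 ship[1->2]=1 ship[0->1]=1 prod=2 -> [14 1 3 2]
Step 8: demand=5,sold=2 ship[2->3]=2 ship[1->2]=1 ship[0->1]=1 prod=2 -> [15 1 2 2]
Step 9: demand=5,sold=2 ship[2->3]=2 ship[1->2]=1 ship[0->1]=1 prod=2 -> [16 1 1 2]
Step 10: demand=5,sold=2 ship[2->3]=1 ship[1->2]=1 ship[0->1]=1 prod=2 -> [17 1 1 1]
Step 11: demand=5,sold=1 ship[2->3]=1 ship[1->2]=1 ship[0->1]=1 prod=2 -> [18 1 1 1]
Step 12: demand=5,sold=1 ship[2->3]=1 ship[1->2]=1 ship[0->1]=1 prod=2 -> [19 1 1 1]
First stockout at step 7

7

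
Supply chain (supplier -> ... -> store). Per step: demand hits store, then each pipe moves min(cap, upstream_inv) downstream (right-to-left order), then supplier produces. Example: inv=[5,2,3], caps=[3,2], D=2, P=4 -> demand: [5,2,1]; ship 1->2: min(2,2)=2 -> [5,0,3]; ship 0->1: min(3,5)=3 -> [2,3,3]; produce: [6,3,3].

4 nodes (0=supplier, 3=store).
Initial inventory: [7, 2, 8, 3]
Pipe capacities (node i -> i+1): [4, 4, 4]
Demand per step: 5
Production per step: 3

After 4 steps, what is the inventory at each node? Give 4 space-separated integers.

Step 1: demand=5,sold=3 ship[2->3]=4 ship[1->2]=2 ship[0->1]=4 prod=3 -> inv=[6 4 6 4]
Step 2: demand=5,sold=4 ship[2->3]=4 ship[1->2]=4 ship[0->1]=4 prod=3 -> inv=[5 4 6 4]
Step 3: demand=5,sold=4 ship[2->3]=4 ship[1->2]=4 ship[0->1]=4 prod=3 -> inv=[4 4 6 4]
Step 4: demand=5,sold=4 ship[2->3]=4 ship[1->2]=4 ship[0->1]=4 prod=3 -> inv=[3 4 6 4]

3 4 6 4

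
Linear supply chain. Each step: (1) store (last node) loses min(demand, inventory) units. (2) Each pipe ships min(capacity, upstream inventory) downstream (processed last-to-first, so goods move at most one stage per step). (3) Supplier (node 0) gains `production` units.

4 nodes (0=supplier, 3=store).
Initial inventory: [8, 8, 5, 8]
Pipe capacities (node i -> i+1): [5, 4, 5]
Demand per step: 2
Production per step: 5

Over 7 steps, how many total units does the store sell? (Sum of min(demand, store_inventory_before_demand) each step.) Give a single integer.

Answer: 14

Derivation:
Step 1: sold=2 (running total=2) -> [8 9 4 11]
Step 2: sold=2 (running total=4) -> [8 10 4 13]
Step 3: sold=2 (running total=6) -> [8 11 4 15]
Step 4: sold=2 (running total=8) -> [8 12 4 17]
Step 5: sold=2 (running total=10) -> [8 13 4 19]
Step 6: sold=2 (running total=12) -> [8 14 4 21]
Step 7: sold=2 (running total=14) -> [8 15 4 23]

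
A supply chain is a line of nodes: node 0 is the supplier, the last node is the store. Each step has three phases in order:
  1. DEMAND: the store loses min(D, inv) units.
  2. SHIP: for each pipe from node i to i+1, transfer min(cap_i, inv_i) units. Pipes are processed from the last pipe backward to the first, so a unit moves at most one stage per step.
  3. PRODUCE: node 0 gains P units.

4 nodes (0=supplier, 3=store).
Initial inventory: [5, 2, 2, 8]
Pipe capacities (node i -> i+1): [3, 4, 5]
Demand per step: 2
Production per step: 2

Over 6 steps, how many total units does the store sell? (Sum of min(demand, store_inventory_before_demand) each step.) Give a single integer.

Answer: 12

Derivation:
Step 1: sold=2 (running total=2) -> [4 3 2 8]
Step 2: sold=2 (running total=4) -> [3 3 3 8]
Step 3: sold=2 (running total=6) -> [2 3 3 9]
Step 4: sold=2 (running total=8) -> [2 2 3 10]
Step 5: sold=2 (running total=10) -> [2 2 2 11]
Step 6: sold=2 (running total=12) -> [2 2 2 11]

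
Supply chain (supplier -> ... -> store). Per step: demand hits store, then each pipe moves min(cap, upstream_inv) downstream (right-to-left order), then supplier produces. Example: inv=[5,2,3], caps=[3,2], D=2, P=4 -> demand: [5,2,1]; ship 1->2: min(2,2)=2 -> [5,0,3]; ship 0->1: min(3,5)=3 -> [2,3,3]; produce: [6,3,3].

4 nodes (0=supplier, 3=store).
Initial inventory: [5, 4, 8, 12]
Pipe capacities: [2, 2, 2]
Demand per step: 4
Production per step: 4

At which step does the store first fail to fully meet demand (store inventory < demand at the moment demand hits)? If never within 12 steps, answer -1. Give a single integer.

Step 1: demand=4,sold=4 ship[2->3]=2 ship[1->2]=2 ship[0->1]=2 prod=4 -> [7 4 8 10]
Step 2: demand=4,sold=4 ship[2->3]=2 ship[1->2]=2 ship[0->1]=2 prod=4 -> [9 4 8 8]
Step 3: demand=4,sold=4 ship[2->3]=2 ship[1->2]=2 ship[0->1]=2 prod=4 -> [11 4 8 6]
Step 4: demand=4,sold=4 ship[2->3]=2 ship[1->2]=2 ship[0->1]=2 prod=4 -> [13 4 8 4]
Step 5: demand=4,sold=4 ship[2->3]=2 ship[1->2]=2 ship[0->1]=2 prod=4 -> [15 4 8 2]
Step 6: demand=4,sold=2 ship[2->3]=2 ship[1->2]=2 ship[0->1]=2 prod=4 -> [17 4 8 2]
Step 7: demand=4,sold=2 ship[2->3]=2 ship[1->2]=2 ship[0->1]=2 prod=4 -> [19 4 8 2]
Step 8: demand=4,sold=2 ship[2->3]=2 ship[1->2]=2 ship[0->1]=2 prod=4 -> [21 4 8 2]
Step 9: demand=4,sold=2 ship[2->3]=2 ship[1->2]=2 ship[0->1]=2 prod=4 -> [23 4 8 2]
Step 10: demand=4,sold=2 ship[2->3]=2 ship[1->2]=2 ship[0->1]=2 prod=4 -> [25 4 8 2]
Step 11: demand=4,sold=2 ship[2->3]=2 ship[1->2]=2 ship[0->1]=2 prod=4 -> [27 4 8 2]
Step 12: demand=4,sold=2 ship[2->3]=2 ship[1->2]=2 ship[0->1]=2 prod=4 -> [29 4 8 2]
First stockout at step 6

6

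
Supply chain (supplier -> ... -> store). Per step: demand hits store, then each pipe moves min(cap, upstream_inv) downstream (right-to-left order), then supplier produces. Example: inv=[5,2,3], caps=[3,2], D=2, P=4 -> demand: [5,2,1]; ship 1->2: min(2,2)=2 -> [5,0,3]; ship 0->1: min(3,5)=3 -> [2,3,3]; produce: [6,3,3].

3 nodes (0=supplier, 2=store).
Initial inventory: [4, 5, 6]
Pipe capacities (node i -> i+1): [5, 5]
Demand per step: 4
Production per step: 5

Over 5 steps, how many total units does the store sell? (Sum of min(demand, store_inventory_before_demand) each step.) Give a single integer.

Step 1: sold=4 (running total=4) -> [5 4 7]
Step 2: sold=4 (running total=8) -> [5 5 7]
Step 3: sold=4 (running total=12) -> [5 5 8]
Step 4: sold=4 (running total=16) -> [5 5 9]
Step 5: sold=4 (running total=20) -> [5 5 10]

Answer: 20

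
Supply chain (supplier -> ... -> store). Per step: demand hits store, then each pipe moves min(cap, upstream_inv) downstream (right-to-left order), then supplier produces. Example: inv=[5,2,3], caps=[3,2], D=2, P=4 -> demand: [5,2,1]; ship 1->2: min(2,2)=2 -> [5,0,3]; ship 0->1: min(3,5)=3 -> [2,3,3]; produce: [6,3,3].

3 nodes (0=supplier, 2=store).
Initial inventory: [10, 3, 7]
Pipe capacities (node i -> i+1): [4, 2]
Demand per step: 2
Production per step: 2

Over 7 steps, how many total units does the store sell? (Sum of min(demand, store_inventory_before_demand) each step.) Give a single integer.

Step 1: sold=2 (running total=2) -> [8 5 7]
Step 2: sold=2 (running total=4) -> [6 7 7]
Step 3: sold=2 (running total=6) -> [4 9 7]
Step 4: sold=2 (running total=8) -> [2 11 7]
Step 5: sold=2 (running total=10) -> [2 11 7]
Step 6: sold=2 (running total=12) -> [2 11 7]
Step 7: sold=2 (running total=14) -> [2 11 7]

Answer: 14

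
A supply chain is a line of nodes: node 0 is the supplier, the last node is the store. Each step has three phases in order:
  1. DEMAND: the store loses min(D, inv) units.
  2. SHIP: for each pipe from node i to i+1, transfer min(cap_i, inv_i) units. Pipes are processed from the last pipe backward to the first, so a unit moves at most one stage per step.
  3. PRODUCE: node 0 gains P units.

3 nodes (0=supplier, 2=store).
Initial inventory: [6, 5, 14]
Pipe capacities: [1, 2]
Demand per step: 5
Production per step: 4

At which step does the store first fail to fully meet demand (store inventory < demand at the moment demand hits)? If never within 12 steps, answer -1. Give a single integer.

Step 1: demand=5,sold=5 ship[1->2]=2 ship[0->1]=1 prod=4 -> [9 4 11]
Step 2: demand=5,sold=5 ship[1->2]=2 ship[0->1]=1 prod=4 -> [12 3 8]
Step 3: demand=5,sold=5 ship[1->2]=2 ship[0->1]=1 prod=4 -> [15 2 5]
Step 4: demand=5,sold=5 ship[1->2]=2 ship[0->1]=1 prod=4 -> [18 1 2]
Step 5: demand=5,sold=2 ship[1->2]=1 ship[0->1]=1 prod=4 -> [21 1 1]
Step 6: demand=5,sold=1 ship[1->2]=1 ship[0->1]=1 prod=4 -> [24 1 1]
Step 7: demand=5,sold=1 ship[1->2]=1 ship[0->1]=1 prod=4 -> [27 1 1]
Step 8: demand=5,sold=1 ship[1->2]=1 ship[0->1]=1 prod=4 -> [30 1 1]
Step 9: demand=5,sold=1 ship[1->2]=1 ship[0->1]=1 prod=4 -> [33 1 1]
Step 10: demand=5,sold=1 ship[1->2]=1 ship[0->1]=1 prod=4 -> [36 1 1]
Step 11: demand=5,sold=1 ship[1->2]=1 ship[0->1]=1 prod=4 -> [39 1 1]
Step 12: demand=5,sold=1 ship[1->2]=1 ship[0->1]=1 prod=4 -> [42 1 1]
First stockout at step 5

5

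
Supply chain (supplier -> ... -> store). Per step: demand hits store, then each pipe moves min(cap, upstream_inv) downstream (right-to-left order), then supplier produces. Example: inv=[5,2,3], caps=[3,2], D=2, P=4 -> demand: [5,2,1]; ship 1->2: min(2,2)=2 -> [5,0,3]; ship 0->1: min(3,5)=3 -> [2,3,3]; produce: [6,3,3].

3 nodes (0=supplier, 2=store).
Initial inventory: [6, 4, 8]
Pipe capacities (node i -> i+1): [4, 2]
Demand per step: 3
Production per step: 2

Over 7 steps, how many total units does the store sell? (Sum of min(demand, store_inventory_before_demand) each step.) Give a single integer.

Step 1: sold=3 (running total=3) -> [4 6 7]
Step 2: sold=3 (running total=6) -> [2 8 6]
Step 3: sold=3 (running total=9) -> [2 8 5]
Step 4: sold=3 (running total=12) -> [2 8 4]
Step 5: sold=3 (running total=15) -> [2 8 3]
Step 6: sold=3 (running total=18) -> [2 8 2]
Step 7: sold=2 (running total=20) -> [2 8 2]

Answer: 20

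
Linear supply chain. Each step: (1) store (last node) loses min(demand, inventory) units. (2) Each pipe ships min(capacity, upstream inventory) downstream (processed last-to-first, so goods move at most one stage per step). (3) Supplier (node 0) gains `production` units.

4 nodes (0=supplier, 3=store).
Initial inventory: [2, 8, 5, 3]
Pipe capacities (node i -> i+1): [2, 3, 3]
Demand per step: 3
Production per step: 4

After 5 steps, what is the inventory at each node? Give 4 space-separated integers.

Step 1: demand=3,sold=3 ship[2->3]=3 ship[1->2]=3 ship[0->1]=2 prod=4 -> inv=[4 7 5 3]
Step 2: demand=3,sold=3 ship[2->3]=3 ship[1->2]=3 ship[0->1]=2 prod=4 -> inv=[6 6 5 3]
Step 3: demand=3,sold=3 ship[2->3]=3 ship[1->2]=3 ship[0->1]=2 prod=4 -> inv=[8 5 5 3]
Step 4: demand=3,sold=3 ship[2->3]=3 ship[1->2]=3 ship[0->1]=2 prod=4 -> inv=[10 4 5 3]
Step 5: demand=3,sold=3 ship[2->3]=3 ship[1->2]=3 ship[0->1]=2 prod=4 -> inv=[12 3 5 3]

12 3 5 3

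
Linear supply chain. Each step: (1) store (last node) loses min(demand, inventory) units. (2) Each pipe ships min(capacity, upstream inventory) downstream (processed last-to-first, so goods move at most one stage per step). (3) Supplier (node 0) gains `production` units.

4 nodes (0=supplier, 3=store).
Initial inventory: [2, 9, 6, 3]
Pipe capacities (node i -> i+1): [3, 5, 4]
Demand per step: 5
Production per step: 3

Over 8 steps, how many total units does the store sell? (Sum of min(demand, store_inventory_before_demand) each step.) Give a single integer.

Answer: 31

Derivation:
Step 1: sold=3 (running total=3) -> [3 6 7 4]
Step 2: sold=4 (running total=7) -> [3 4 8 4]
Step 3: sold=4 (running total=11) -> [3 3 8 4]
Step 4: sold=4 (running total=15) -> [3 3 7 4]
Step 5: sold=4 (running total=19) -> [3 3 6 4]
Step 6: sold=4 (running total=23) -> [3 3 5 4]
Step 7: sold=4 (running total=27) -> [3 3 4 4]
Step 8: sold=4 (running total=31) -> [3 3 3 4]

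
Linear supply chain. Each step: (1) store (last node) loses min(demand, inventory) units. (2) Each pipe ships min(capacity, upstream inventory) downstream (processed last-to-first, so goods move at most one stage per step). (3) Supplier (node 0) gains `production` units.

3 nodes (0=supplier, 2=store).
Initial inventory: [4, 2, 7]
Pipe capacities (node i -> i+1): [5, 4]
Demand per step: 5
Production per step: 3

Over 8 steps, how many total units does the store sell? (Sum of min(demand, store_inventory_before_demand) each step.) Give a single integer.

Answer: 28

Derivation:
Step 1: sold=5 (running total=5) -> [3 4 4]
Step 2: sold=4 (running total=9) -> [3 3 4]
Step 3: sold=4 (running total=13) -> [3 3 3]
Step 4: sold=3 (running total=16) -> [3 3 3]
Step 5: sold=3 (running total=19) -> [3 3 3]
Step 6: sold=3 (running total=22) -> [3 3 3]
Step 7: sold=3 (running total=25) -> [3 3 3]
Step 8: sold=3 (running total=28) -> [3 3 3]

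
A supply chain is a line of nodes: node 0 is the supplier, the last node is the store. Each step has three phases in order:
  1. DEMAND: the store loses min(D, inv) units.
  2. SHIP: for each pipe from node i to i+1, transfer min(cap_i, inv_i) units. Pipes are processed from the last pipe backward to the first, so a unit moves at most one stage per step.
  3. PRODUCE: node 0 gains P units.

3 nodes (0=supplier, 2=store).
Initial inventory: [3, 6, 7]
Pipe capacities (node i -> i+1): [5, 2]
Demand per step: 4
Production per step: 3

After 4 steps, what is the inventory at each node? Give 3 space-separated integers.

Step 1: demand=4,sold=4 ship[1->2]=2 ship[0->1]=3 prod=3 -> inv=[3 7 5]
Step 2: demand=4,sold=4 ship[1->2]=2 ship[0->1]=3 prod=3 -> inv=[3 8 3]
Step 3: demand=4,sold=3 ship[1->2]=2 ship[0->1]=3 prod=3 -> inv=[3 9 2]
Step 4: demand=4,sold=2 ship[1->2]=2 ship[0->1]=3 prod=3 -> inv=[3 10 2]

3 10 2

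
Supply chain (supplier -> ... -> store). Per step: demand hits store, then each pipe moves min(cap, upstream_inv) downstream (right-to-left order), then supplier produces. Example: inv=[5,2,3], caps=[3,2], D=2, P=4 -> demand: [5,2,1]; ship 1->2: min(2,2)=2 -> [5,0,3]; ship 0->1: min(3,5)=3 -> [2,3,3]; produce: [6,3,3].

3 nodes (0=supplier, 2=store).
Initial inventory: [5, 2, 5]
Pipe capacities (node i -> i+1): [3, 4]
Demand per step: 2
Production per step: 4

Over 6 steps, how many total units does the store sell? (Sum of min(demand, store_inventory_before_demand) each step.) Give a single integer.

Answer: 12

Derivation:
Step 1: sold=2 (running total=2) -> [6 3 5]
Step 2: sold=2 (running total=4) -> [7 3 6]
Step 3: sold=2 (running total=6) -> [8 3 7]
Step 4: sold=2 (running total=8) -> [9 3 8]
Step 5: sold=2 (running total=10) -> [10 3 9]
Step 6: sold=2 (running total=12) -> [11 3 10]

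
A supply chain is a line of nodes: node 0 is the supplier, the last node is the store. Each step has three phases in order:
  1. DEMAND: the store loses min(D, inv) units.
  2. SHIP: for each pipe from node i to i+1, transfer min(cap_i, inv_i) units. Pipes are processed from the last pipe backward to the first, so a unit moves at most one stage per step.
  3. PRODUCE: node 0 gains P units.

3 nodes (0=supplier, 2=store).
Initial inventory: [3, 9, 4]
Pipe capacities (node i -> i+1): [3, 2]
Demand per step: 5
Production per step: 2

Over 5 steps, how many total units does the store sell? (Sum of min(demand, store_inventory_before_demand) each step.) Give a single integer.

Answer: 12

Derivation:
Step 1: sold=4 (running total=4) -> [2 10 2]
Step 2: sold=2 (running total=6) -> [2 10 2]
Step 3: sold=2 (running total=8) -> [2 10 2]
Step 4: sold=2 (running total=10) -> [2 10 2]
Step 5: sold=2 (running total=12) -> [2 10 2]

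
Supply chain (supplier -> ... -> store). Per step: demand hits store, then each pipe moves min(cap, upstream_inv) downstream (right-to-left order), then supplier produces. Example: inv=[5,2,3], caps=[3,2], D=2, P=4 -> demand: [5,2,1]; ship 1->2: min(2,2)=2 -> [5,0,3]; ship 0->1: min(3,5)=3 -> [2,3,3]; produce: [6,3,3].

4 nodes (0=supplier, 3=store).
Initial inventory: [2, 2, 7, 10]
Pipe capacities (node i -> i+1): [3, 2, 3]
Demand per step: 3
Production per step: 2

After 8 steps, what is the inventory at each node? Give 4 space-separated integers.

Step 1: demand=3,sold=3 ship[2->3]=3 ship[1->2]=2 ship[0->1]=2 prod=2 -> inv=[2 2 6 10]
Step 2: demand=3,sold=3 ship[2->3]=3 ship[1->2]=2 ship[0->1]=2 prod=2 -> inv=[2 2 5 10]
Step 3: demand=3,sold=3 ship[2->3]=3 ship[1->2]=2 ship[0->1]=2 prod=2 -> inv=[2 2 4 10]
Step 4: demand=3,sold=3 ship[2->3]=3 ship[1->2]=2 ship[0->1]=2 prod=2 -> inv=[2 2 3 10]
Step 5: demand=3,sold=3 ship[2->3]=3 ship[1->2]=2 ship[0->1]=2 prod=2 -> inv=[2 2 2 10]
Step 6: demand=3,sold=3 ship[2->3]=2 ship[1->2]=2 ship[0->1]=2 prod=2 -> inv=[2 2 2 9]
Step 7: demand=3,sold=3 ship[2->3]=2 ship[1->2]=2 ship[0->1]=2 prod=2 -> inv=[2 2 2 8]
Step 8: demand=3,sold=3 ship[2->3]=2 ship[1->2]=2 ship[0->1]=2 prod=2 -> inv=[2 2 2 7]

2 2 2 7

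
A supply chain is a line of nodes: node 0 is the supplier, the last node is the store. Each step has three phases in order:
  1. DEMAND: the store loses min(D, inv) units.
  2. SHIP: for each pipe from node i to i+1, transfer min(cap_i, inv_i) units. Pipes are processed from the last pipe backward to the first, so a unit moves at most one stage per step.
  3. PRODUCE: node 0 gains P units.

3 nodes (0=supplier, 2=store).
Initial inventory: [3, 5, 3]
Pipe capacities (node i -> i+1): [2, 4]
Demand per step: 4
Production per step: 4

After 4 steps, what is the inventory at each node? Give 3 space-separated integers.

Step 1: demand=4,sold=3 ship[1->2]=4 ship[0->1]=2 prod=4 -> inv=[5 3 4]
Step 2: demand=4,sold=4 ship[1->2]=3 ship[0->1]=2 prod=4 -> inv=[7 2 3]
Step 3: demand=4,sold=3 ship[1->2]=2 ship[0->1]=2 prod=4 -> inv=[9 2 2]
Step 4: demand=4,sold=2 ship[1->2]=2 ship[0->1]=2 prod=4 -> inv=[11 2 2]

11 2 2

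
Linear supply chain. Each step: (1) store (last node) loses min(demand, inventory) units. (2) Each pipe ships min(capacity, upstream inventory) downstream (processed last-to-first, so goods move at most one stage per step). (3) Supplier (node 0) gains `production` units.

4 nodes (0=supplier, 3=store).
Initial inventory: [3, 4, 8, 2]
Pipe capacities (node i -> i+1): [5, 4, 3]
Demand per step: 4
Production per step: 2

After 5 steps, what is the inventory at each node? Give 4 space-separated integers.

Step 1: demand=4,sold=2 ship[2->3]=3 ship[1->2]=4 ship[0->1]=3 prod=2 -> inv=[2 3 9 3]
Step 2: demand=4,sold=3 ship[2->3]=3 ship[1->2]=3 ship[0->1]=2 prod=2 -> inv=[2 2 9 3]
Step 3: demand=4,sold=3 ship[2->3]=3 ship[1->2]=2 ship[0->1]=2 prod=2 -> inv=[2 2 8 3]
Step 4: demand=4,sold=3 ship[2->3]=3 ship[1->2]=2 ship[0->1]=2 prod=2 -> inv=[2 2 7 3]
Step 5: demand=4,sold=3 ship[2->3]=3 ship[1->2]=2 ship[0->1]=2 prod=2 -> inv=[2 2 6 3]

2 2 6 3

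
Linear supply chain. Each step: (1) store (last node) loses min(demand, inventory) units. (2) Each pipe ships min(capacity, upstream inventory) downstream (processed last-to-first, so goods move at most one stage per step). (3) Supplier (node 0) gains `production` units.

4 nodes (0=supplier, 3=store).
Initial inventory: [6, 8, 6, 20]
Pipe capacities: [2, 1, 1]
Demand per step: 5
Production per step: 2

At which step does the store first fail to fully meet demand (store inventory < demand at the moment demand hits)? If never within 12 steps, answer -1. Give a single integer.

Step 1: demand=5,sold=5 ship[2->3]=1 ship[1->2]=1 ship[0->1]=2 prod=2 -> [6 9 6 16]
Step 2: demand=5,sold=5 ship[2->3]=1 ship[1->2]=1 ship[0->1]=2 prod=2 -> [6 10 6 12]
Step 3: demand=5,sold=5 ship[2->3]=1 ship[1->2]=1 ship[0->1]=2 prod=2 -> [6 11 6 8]
Step 4: demand=5,sold=5 ship[2->3]=1 ship[1->2]=1 ship[0->1]=2 prod=2 -> [6 12 6 4]
Step 5: demand=5,sold=4 ship[2->3]=1 ship[1->2]=1 ship[0->1]=2 prod=2 -> [6 13 6 1]
Step 6: demand=5,sold=1 ship[2->3]=1 ship[1->2]=1 ship[0->1]=2 prod=2 -> [6 14 6 1]
Step 7: demand=5,sold=1 ship[2->3]=1 ship[1->2]=1 ship[0->1]=2 prod=2 -> [6 15 6 1]
Step 8: demand=5,sold=1 ship[2->3]=1 ship[1->2]=1 ship[0->1]=2 prod=2 -> [6 16 6 1]
Step 9: demand=5,sold=1 ship[2->3]=1 ship[1->2]=1 ship[0->1]=2 prod=2 -> [6 17 6 1]
Step 10: demand=5,sold=1 ship[2->3]=1 ship[1->2]=1 ship[0->1]=2 prod=2 -> [6 18 6 1]
Step 11: demand=5,sold=1 ship[2->3]=1 ship[1->2]=1 ship[0->1]=2 prod=2 -> [6 19 6 1]
Step 12: demand=5,sold=1 ship[2->3]=1 ship[1->2]=1 ship[0->1]=2 prod=2 -> [6 20 6 1]
First stockout at step 5

5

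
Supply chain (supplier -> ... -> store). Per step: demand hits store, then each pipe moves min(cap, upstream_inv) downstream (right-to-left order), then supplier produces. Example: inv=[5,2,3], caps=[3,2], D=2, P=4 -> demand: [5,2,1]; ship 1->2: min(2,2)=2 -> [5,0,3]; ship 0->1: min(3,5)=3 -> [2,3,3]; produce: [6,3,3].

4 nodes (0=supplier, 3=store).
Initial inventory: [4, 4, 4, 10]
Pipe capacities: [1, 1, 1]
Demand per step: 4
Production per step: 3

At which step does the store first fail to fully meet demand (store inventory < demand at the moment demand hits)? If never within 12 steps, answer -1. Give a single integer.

Step 1: demand=4,sold=4 ship[2->3]=1 ship[1->2]=1 ship[0->1]=1 prod=3 -> [6 4 4 7]
Step 2: demand=4,sold=4 ship[2->3]=1 ship[1->2]=1 ship[0->1]=1 prod=3 -> [8 4 4 4]
Step 3: demand=4,sold=4 ship[2->3]=1 ship[1->2]=1 ship[0->1]=1 prod=3 -> [10 4 4 1]
Step 4: demand=4,sold=1 ship[2->3]=1 ship[1->2]=1 ship[0->1]=1 prod=3 -> [12 4 4 1]
Step 5: demand=4,sold=1 ship[2->3]=1 ship[1->2]=1 ship[0->1]=1 prod=3 -> [14 4 4 1]
Step 6: demand=4,sold=1 ship[2->3]=1 ship[1->2]=1 ship[0->1]=1 prod=3 -> [16 4 4 1]
Step 7: demand=4,sold=1 ship[2->3]=1 ship[1->2]=1 ship[0->1]=1 prod=3 -> [18 4 4 1]
Step 8: demand=4,sold=1 ship[2->3]=1 ship[1->2]=1 ship[0->1]=1 prod=3 -> [20 4 4 1]
Step 9: demand=4,sold=1 ship[2->3]=1 ship[1->2]=1 ship[0->1]=1 prod=3 -> [22 4 4 1]
Step 10: demand=4,sold=1 ship[2->3]=1 ship[1->2]=1 ship[0->1]=1 prod=3 -> [24 4 4 1]
Step 11: demand=4,sold=1 ship[2->3]=1 ship[1->2]=1 ship[0->1]=1 prod=3 -> [26 4 4 1]
Step 12: demand=4,sold=1 ship[2->3]=1 ship[1->2]=1 ship[0->1]=1 prod=3 -> [28 4 4 1]
First stockout at step 4

4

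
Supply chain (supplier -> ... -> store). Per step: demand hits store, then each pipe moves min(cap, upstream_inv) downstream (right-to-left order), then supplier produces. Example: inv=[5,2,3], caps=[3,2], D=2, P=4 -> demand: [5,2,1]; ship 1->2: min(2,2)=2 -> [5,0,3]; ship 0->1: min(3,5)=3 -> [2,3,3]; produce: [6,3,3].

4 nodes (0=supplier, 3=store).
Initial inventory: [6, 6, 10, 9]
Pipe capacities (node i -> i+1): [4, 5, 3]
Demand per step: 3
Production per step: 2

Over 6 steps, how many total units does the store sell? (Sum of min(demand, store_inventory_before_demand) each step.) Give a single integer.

Step 1: sold=3 (running total=3) -> [4 5 12 9]
Step 2: sold=3 (running total=6) -> [2 4 14 9]
Step 3: sold=3 (running total=9) -> [2 2 15 9]
Step 4: sold=3 (running total=12) -> [2 2 14 9]
Step 5: sold=3 (running total=15) -> [2 2 13 9]
Step 6: sold=3 (running total=18) -> [2 2 12 9]

Answer: 18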